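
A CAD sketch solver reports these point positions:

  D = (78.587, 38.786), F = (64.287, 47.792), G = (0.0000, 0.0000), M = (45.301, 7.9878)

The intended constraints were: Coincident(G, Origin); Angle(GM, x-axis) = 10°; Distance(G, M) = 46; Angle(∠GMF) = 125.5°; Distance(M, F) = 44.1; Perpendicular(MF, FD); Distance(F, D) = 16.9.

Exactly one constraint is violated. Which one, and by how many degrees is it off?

Perpendicular(MF, FD) — off by 6.70°.

G = (0.00, 0.00) ✓; GM at 10.00° ✓; |GM| = 46.00 ✓; ∠GMF = 125.5° ✓; |MF| = 44.10 ✓; ∠(MF, FD) = 96.70° ✗; |FD| = 16.90 ✓.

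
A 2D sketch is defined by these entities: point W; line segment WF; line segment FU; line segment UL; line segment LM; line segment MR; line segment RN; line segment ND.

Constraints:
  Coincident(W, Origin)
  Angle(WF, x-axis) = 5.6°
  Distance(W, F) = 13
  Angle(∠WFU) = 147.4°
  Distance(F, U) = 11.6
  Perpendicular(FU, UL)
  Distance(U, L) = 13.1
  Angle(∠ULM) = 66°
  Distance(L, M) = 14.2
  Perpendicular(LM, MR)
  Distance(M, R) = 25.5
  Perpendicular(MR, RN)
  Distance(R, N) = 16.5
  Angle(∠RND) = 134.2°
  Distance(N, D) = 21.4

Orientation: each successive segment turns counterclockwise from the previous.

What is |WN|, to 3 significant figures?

38.6

W is at the origin; WF runs at 5.6° with length 13.0, so F = (12.9, 1.27). ∠WFU = 147.4° gives FU at 38.2° from the x-axis; with |FU| = 11.6, U = (22.1, 8.44). FU ⟂ UL, so UL runs at 128°; with |UL| = 13.1, L = (14.0, 18.7). ∠ULM = 66.0° gives LM at -118° from the x-axis; with |LM| = 14.2, M = (7.33, 6.18). LM is perpendicular to MR, so MR runs at -27.8°; with |MR| = 25.5, R = (29.9, -5.72). MR ⟂ RN, so RN runs at 62.2°; with |RN| = 16.5, N = (37.6, 8.88). Then |WN| = |N − W| = 38.6.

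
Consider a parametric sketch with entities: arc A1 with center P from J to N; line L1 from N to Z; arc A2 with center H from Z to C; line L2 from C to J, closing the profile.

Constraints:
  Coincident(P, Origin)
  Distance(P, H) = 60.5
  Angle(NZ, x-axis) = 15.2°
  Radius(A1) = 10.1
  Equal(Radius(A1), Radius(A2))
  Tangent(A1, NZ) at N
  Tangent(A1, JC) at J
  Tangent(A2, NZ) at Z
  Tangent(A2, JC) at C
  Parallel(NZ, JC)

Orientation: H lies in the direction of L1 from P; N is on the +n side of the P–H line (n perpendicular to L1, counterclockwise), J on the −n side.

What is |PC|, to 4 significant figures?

61.34

The slot axis is L1's direction at 15.2°, so u = (cos 15.2°, sin 15.2°) = (0.9650, 0.2622) and n = (−sin 15.2°, cos 15.2°) = (-0.2622, 0.9650). P is at the origin and H lies 60.5 along u from P, so H = 60.5·u = (58.38, 15.86). Tangency of A1 to both parallel lines with radius 10.1 puts N and J at P ± 10.1·n: N = (-2.648, 9.747), J = (2.648, -9.747). Equal radii place Z and C the same way about H: Z = H + 10.1·n = (55.74, 25.61), C = H − 10.1·n = (61.03, 6.116). Then |PC| = |C − P| = 61.34.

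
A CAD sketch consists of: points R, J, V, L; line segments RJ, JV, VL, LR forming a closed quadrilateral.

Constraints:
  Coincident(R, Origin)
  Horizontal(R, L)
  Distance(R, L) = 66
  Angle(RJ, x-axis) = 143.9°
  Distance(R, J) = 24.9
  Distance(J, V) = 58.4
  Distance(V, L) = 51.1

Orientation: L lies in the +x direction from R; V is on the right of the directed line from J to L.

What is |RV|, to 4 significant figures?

33.90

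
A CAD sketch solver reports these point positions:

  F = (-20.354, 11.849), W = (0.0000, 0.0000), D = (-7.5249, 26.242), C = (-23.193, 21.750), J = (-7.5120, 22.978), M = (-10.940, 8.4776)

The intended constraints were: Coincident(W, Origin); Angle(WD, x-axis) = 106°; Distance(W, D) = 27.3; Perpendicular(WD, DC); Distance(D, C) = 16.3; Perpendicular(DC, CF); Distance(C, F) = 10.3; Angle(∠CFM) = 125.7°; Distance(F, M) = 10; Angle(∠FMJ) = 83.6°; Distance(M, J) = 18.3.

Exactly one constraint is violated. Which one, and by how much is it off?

Distance(M, J) = 18.3 — off by 3.40.

W = (0.00, 0.00) ✓; WD at 106.0° ✓; |WD| = 27.30 ✓; ∠(WD, DC) = 90.00° ✓; |DC| = 16.30 ✓; ∠(DC, CF) = 90.00° ✓; |CF| = 10.30 ✓; ∠CFM = 125.7° ✓; |FM| = 9.999 ✓; ∠FMJ = 83.60° ✓; |MJ| = 14.90 ✗.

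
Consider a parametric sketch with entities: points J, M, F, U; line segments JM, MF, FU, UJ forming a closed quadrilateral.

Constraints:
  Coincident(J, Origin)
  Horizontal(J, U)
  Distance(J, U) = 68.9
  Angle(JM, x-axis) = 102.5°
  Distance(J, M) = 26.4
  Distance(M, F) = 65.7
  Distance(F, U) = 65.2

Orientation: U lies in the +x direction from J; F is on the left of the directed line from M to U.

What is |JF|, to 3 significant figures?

79.1

Checks: |MF| = 65.70 ✓; |FU| = 65.20 ✓.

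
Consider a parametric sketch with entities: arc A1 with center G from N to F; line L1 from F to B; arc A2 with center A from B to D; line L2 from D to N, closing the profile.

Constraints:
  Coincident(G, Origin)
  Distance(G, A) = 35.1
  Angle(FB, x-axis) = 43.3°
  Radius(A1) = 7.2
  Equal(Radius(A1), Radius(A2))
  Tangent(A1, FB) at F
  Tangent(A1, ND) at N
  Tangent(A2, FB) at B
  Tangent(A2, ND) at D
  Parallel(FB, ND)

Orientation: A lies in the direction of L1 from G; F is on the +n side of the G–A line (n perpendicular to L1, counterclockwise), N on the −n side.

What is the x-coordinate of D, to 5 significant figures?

30.483

The slot axis is L1's direction at 43.3°, so u = (cos 43.3°, sin 43.3°) = (0.72777, 0.68582) and n = (−sin 43.3°, cos 43.3°) = (-0.68582, 0.72777). G is at the origin and A lies 35.1 along u from G, so A = 35.1·u = (25.545, 24.072). Tangency of A1 to both parallel lines with radius 7.2 puts F and N at G ± 7.2·n: F = (-4.9379, 5.2400), N = (4.9379, -5.2400). Equal radii place B and D the same way about A: B = A + 7.2·n = (20.607, 29.312), D = A − 7.2·n = (30.483, 18.832). So D.x = 30.483.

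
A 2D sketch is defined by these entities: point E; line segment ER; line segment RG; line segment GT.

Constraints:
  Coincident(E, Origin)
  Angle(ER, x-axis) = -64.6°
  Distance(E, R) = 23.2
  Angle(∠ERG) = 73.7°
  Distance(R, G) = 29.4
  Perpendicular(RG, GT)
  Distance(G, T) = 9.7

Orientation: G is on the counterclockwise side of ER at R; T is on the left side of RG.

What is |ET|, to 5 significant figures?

26.112

E is at the origin; ER runs at -64.6° with length 23.2, so R = 23.2·(cos -64.6°, sin -64.6°) = (9.9513, -20.957). ∠ERG = 73.7°, so RG runs at -64.6° + (180° − 73.7°) = 41.700° from the x-axis; with |RG| = 29.4, G = R + 29.4·(cos 41.700°, sin 41.700°) = (31.902, -1.3996). RG is perpendicular to GT; with |GT| = 9.7 on the left of RG, T = G + 9.7·(-0.66523, 0.74664) = (25.450, 5.8428). Then |ET| = |T − E| = 26.112.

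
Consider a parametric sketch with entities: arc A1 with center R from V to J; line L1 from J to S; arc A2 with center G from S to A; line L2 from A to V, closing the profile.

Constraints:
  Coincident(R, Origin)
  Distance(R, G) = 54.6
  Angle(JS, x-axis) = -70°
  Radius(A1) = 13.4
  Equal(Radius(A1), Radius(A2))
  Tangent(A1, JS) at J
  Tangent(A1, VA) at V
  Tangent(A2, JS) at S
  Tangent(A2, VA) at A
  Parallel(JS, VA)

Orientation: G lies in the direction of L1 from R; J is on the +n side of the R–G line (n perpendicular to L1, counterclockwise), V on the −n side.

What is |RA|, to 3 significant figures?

56.2

The slot axis is L1's direction at -70.0°, so u = (cos -70.0°, sin -70.0°) = (0.342, -0.940) and n = (−sin -70.0°, cos -70.0°) = (0.940, 0.342). R is at the origin and G lies 54.6 along u from R, so G = 54.6·u = (18.7, -51.3). Tangency of A1 to both parallel lines with radius 13.4 puts J and V at R ± 13.4·n: J = (12.6, 4.58), V = (-12.6, -4.58). Equal radii place S and A the same way about G: S = G + 13.4·n = (31.3, -46.7), A = G − 13.4·n = (6.08, -55.9). Then |RA| = |A − R| = 56.2.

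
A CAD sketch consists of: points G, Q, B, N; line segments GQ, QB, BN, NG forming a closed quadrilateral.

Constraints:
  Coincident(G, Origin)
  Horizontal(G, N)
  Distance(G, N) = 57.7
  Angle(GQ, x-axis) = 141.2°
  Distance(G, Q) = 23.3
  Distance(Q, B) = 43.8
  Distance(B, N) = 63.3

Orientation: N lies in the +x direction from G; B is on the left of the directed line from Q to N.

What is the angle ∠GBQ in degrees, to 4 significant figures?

29.46°

G is at the origin; G and N share the same y with |GN| = 57.7 and N in +x, so N = (57.7, 0). GQ runs at 141.2° with |GQ| = 23.3, so Q = (-18.16, 14.60). B is determined by |QB| = 43.8 and |BN| = 63.3 together: it lies at the intersection of circle(Q, 43.8) and circle(N, 63.3). With |QN| = 77.25, the foot of the radical line on QN is 25.11 from Q and the perpendicular offset is √(43.8² − 25.11²) = 35.89. Taking the left-of-QN solution: B = (13.28, 45.10).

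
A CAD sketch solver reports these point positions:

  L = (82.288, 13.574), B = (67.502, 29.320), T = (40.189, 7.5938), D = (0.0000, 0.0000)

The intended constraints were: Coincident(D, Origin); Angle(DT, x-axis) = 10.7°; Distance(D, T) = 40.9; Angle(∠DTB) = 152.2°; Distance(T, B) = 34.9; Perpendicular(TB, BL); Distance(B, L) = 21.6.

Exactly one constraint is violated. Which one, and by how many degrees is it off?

Perpendicular(TB, BL) — off by 4.70°.

D = (0.00, 0.00) ✓; DT at 10.70° ✓; |DT| = 40.90 ✓; ∠DTB = 152.2° ✓; |TB| = 34.90 ✓; ∠(TB, BL) = 85.30° ✗; |BL| = 21.60 ✓.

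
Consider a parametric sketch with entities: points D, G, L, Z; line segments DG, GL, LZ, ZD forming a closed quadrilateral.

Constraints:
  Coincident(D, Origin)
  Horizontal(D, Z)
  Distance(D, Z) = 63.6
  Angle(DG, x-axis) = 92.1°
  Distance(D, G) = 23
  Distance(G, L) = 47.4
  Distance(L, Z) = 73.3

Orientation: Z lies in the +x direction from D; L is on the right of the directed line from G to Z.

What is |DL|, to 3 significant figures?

24.8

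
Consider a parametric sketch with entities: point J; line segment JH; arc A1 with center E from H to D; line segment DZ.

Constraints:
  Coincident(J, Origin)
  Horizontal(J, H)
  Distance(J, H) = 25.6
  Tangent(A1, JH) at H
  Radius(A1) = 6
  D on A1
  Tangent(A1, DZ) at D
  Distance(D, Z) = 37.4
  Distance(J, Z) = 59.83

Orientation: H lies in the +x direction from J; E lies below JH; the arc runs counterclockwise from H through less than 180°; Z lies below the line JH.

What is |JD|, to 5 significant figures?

23.469

J is at the origin; J and H share the same y with |JH| = 25.6 and H on the +x side, so H = (25.600, 0.0000). A1 meets JH tangentially, so EH is at right angles to JH, so E = H + (0, -6) = (25.600, -6.0000). Since ED ⟂ DZ (tangency), |EZ| = √(6.0² + 37.4²) = 37.878 regardless of where D sits on A1. So Z lies on both circle(J, 59.83) and circle(E, 37.878); the below-JH intersection is Z = (46.600, -37.524). D is the foot of the tangent from Z: D = (21.197, -10.075).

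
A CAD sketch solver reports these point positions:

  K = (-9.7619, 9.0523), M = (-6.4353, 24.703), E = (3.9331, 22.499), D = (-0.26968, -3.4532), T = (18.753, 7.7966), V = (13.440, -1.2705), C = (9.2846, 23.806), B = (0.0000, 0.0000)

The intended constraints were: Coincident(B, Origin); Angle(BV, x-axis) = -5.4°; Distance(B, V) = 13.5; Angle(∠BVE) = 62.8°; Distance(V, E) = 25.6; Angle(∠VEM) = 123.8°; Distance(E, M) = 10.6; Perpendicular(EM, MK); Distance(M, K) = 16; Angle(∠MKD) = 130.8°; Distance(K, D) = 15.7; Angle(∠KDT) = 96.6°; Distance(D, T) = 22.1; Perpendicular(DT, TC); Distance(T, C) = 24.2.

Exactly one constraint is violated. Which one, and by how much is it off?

Distance(T, C) = 24.2 — off by 5.60.

B = (0.00, 0.00) ✓; BV at -5.400° ✓; |BV| = 13.50 ✓; ∠BVE = 62.80° ✓; |VE| = 25.60 ✓; ∠VEM = 123.8° ✓; |EM| = 10.60 ✓; ∠(EM, MK) = 90.00° ✓; |MK| = 16.00 ✓; ∠MKD = 130.8° ✓; |KD| = 15.70 ✓; ∠KDT = 96.60° ✓; |DT| = 22.10 ✓; ∠(DT, TC) = 90.00° ✓; |TC| = 18.60 ✗.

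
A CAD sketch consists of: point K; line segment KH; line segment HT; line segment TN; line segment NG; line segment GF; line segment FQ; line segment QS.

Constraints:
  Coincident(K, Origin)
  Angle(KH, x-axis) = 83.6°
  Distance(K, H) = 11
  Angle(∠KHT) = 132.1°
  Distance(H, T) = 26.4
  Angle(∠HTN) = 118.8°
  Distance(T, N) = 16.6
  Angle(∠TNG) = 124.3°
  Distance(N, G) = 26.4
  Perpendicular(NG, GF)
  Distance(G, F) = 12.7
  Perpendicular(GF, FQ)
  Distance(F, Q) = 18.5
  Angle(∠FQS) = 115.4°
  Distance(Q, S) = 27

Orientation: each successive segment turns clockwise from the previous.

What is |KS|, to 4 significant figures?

54.51

K is at the origin; KH runs at 83.6° with length 11.0, so H = (1.226, 10.93). ∠KHT = 132.1° gives HT at 35.70° from the x-axis; with |HT| = 26.4, T = (22.67, 26.34). ∠HTN = 118.8° gives TN at -25.50° from the x-axis; with |TN| = 16.6, N = (37.65, 19.19). ∠TNG = 124.3° gives NG at -81.20° from the x-axis; with |NG| = 26.4, G = (41.69, -6.899). The perpendicularity gives GF at right angles to NG, so GF runs at -171.2°; with |GF| = 12.7, F = (29.14, -8.842). GF is perpendicular to FQ, so FQ runs at 98.80°; with |FQ| = 18.5, Q = (26.31, 9.441). ∠FQS = 115.4° gives QS at 34.20° from the x-axis; with |QS| = 27.0, S = (48.64, 24.62). Then |KS| = |S − K| = 54.51.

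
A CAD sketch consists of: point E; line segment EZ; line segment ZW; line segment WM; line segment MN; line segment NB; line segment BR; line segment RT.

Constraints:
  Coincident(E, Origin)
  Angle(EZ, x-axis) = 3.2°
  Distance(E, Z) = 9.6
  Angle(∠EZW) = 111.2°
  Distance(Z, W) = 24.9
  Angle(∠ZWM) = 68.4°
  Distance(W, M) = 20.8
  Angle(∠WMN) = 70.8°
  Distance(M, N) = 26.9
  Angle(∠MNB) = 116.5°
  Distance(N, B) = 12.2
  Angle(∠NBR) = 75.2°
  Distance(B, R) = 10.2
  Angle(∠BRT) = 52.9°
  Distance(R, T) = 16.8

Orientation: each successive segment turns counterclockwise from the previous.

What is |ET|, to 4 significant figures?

7.901

E is at the origin; EZ runs at 3.2° with length 9.6, so Z = (9.585, 0.5359). ∠EZW = 111.2° gives ZW at 72.00° from the x-axis; with |ZW| = 24.9, W = (17.28, 24.22). ∠ZWM = 68.4° gives WM at -176.4° from the x-axis; with |WM| = 20.8, M = (-3.479, 22.91). ∠WMN = 70.8° gives MN at -67.20° from the x-axis; with |MN| = 26.9, N = (6.945, -1.887). ∠MNB = 116.5° gives NB at -3.700° from the x-axis; with |NB| = 12.2, B = (19.12, -2.674). ∠NBR = 75.2° gives BR at 101.1° from the x-axis; with |BR| = 10.2, R = (17.16, 7.335). ∠BRT = 52.9° gives RT at -131.8° from the x-axis; with |RT| = 16.8, T = (5.958, -5.189). Then |ET| = |T − E| = 7.901.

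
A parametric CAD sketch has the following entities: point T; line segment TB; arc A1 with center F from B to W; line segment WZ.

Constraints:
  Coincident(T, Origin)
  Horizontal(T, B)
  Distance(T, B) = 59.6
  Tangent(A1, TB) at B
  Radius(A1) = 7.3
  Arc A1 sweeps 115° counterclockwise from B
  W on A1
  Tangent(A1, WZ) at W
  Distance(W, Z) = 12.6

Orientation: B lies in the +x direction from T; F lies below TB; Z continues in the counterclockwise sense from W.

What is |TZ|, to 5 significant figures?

62.252

On A1, B sits at bearing 90° from F; a 115° counterclockwise sweep puts W at bearing 205°, so W = F + 7.3·(cos 205°, sin 205°) = (52.984, -10.385). Tangency of A1 to WZ means the radius FW is perpendicular to WZ, so WZ runs along (−sin 205°, cos 205°); with |WZ| = 12.6, Z = (58.309, -21.805). Then |TZ| = |Z − T| = 62.252.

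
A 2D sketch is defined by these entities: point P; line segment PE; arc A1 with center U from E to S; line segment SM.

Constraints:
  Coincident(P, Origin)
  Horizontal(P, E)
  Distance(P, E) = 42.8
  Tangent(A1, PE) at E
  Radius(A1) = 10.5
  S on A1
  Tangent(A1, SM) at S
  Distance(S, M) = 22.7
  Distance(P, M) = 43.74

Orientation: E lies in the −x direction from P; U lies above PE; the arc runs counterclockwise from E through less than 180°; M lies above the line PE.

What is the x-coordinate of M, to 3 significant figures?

-29.9

Checks: |US| = 10.50 ✓; ∠(US, SM) = 90.00° ✓; |SM| = 22.70 ✓; |PM| = 43.74 ✓.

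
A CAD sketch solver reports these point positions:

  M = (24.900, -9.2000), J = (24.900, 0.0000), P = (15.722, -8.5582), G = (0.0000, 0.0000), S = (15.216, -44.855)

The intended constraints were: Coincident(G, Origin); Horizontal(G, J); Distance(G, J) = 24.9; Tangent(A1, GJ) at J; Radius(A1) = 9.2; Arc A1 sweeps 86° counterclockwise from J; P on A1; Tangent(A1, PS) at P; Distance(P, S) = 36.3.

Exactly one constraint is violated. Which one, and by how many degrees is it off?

Tangent(A1, PS) at P — off by 3.20°.

G = (0.00, 0.00) ✓; G.y = 0.00, J.y = 0.00 ✓; |GJ| = 24.90 ✓; ∠(MJ, JG) = 90.00° ✓; |MJ| = 9.200 ✓; bearing(M→P) − bearing(M→J) = 86.00° ✓; |MP| = 9.200 ✓; ∠(MP, PS) = 86.80° ✗; |PS| = 36.30 ✓.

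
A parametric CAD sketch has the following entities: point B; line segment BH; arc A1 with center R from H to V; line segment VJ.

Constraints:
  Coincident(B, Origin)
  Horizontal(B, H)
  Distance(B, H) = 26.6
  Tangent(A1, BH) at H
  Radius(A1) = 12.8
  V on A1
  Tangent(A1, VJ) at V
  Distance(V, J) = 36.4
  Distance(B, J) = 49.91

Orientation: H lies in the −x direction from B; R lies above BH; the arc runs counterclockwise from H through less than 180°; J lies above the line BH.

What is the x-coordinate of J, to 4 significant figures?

-11.89

Checks: |RV| = 12.80 ✓; ∠(RV, VJ) = 90.00° ✓; |VJ| = 36.40 ✓; |BJ| = 49.91 ✓.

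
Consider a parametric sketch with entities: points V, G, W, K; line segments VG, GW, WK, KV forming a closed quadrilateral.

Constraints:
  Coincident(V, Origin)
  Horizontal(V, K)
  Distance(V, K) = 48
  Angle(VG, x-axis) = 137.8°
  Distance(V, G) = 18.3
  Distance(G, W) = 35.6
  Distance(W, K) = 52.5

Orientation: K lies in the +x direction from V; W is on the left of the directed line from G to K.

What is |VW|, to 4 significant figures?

39.35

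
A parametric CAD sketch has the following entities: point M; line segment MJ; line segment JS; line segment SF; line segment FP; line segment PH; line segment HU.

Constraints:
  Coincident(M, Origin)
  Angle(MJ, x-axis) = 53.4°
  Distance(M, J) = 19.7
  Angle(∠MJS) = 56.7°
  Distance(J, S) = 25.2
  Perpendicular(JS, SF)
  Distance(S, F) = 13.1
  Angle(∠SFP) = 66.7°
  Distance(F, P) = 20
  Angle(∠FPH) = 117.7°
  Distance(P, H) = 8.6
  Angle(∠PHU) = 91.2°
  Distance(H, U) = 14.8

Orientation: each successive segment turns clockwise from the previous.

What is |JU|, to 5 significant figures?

21.451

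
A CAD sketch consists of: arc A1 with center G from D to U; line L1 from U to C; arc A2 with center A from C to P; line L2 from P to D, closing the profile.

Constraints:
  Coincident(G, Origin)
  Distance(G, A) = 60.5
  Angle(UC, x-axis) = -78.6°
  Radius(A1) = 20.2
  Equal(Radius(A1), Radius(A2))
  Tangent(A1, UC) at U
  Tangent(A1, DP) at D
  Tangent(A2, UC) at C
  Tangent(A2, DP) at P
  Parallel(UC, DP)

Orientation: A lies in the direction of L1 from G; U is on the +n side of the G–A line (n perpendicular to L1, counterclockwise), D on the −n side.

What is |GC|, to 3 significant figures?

63.8

Tangency of A1 to both parallel lines with radius 20.2 puts U and D at G ± 20.2·n: U = (19.8, 3.99), D = (-19.8, -3.99). Equal radii place C and P the same way about A: C = A + 20.2·n = (31.8, -55.3), P = A − 20.2·n = (-7.84, -63.3). Then |GC| = |C − G| = 63.8.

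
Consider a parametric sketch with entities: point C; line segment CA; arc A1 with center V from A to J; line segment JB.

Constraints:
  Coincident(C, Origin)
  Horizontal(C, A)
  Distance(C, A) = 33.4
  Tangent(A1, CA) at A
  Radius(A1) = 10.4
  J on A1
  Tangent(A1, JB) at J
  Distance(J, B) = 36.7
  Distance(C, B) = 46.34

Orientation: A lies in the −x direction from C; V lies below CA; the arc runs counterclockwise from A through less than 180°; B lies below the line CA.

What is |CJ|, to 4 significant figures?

44.48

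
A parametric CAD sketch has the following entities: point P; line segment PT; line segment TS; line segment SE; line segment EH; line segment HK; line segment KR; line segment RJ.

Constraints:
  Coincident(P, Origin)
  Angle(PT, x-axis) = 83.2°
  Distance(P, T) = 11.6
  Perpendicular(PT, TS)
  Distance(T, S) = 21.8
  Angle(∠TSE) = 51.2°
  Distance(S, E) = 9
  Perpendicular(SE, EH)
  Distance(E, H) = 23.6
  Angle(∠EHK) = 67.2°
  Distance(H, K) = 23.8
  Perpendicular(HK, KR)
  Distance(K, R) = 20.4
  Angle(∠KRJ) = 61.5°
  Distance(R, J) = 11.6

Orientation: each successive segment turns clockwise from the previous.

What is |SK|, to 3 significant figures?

19.3

P is at the origin; PT runs at 83.2° with length 11.6, so T = (1.37, 11.5). The perpendicularity gives TS at right angles to PT, so TS runs at -6.80°; with |TS| = 21.8, S = (23.0, 8.94). ∠TSE = 51.2° gives SE at -136° from the x-axis; with |SE| = 9.0, E = (16.6, 2.64). The perpendicularity gives EH at right angles to SE, so EH runs at 134°; with |EH| = 23.6, H = (0.0778, 19.5). ∠EHK = 67.2° gives HK at 21.6° from the x-axis; with |HK| = 23.8, K = (22.2, 28.3). Then |SK| = |K − S| = 19.3.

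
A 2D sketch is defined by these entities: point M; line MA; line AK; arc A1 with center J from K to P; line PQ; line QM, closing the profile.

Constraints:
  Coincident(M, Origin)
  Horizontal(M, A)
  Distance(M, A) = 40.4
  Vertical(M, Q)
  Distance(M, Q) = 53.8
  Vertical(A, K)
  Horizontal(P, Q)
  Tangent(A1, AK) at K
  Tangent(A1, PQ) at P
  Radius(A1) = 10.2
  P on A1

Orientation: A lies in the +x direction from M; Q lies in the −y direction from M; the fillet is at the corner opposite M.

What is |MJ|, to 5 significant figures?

53.038

M and Q share the same x with |MQ| = 53.8 and Q on the −y side, so Q = (0.0000, -53.800). The virtual corner opposite M is at (40.400, -53.800). Since A1 is tangent to AK there, JK ⟂ AK and the tangent condition forces JP to be normal to PQ, with radius 10.2, so the center J sits 10.2 in from both sides at J = (30.200, -43.600). Then |MJ| = |J − M| = 53.038.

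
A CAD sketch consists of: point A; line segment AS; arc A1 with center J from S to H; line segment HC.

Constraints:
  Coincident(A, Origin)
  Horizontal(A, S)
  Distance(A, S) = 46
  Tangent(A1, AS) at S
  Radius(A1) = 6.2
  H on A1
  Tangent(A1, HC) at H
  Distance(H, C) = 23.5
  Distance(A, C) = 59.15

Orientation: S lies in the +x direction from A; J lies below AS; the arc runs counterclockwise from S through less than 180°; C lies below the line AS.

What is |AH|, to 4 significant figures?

41.44

Checks: A = (0.00, 0.00) ✓; A.y = 0.00, S.y = 0.00 ✓; |JH| = 6.200 ✓; ∠(JH, HC) = 90.00° ✓; |HC| = 23.50 ✓; |AC| = 59.15 ✓.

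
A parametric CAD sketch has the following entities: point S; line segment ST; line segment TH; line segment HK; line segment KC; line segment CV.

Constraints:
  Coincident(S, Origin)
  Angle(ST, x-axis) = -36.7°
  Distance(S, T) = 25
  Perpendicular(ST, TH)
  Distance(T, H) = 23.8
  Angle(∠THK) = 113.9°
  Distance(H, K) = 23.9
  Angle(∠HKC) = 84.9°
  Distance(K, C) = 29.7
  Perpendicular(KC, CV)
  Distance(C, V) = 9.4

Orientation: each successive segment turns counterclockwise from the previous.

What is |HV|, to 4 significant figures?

31.11

S is at the origin; ST runs at -36.7° with length 25.0, so T = (20.04, -14.94). ST is perpendicular to TH, so TH runs at 53.30°; with |TH| = 23.8, H = (34.27, 4.142). ∠THK = 113.9° gives HK at 119.4° from the x-axis; with |HK| = 23.9, K = (22.54, 24.96). ∠HKC = 84.9° gives KC at -145.5° from the x-axis; with |KC| = 29.7, C = (-1.941, 8.141). The perpendicularity gives CV at right angles to KC, so CV runs at -55.50°; with |CV| = 9.4, V = (3.383, 0.3946). Then |HV| = |V − H| = 31.11.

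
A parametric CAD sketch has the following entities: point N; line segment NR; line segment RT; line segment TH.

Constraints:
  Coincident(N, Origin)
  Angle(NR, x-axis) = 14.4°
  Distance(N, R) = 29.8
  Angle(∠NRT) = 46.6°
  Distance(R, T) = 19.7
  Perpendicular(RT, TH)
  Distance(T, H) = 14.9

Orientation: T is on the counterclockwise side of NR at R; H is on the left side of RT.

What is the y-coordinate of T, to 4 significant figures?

17.91

N is at the origin; NR runs at 14.4° with length 29.8, so R = 29.8·(cos 14.4°, sin 14.4°) = (28.86, 7.411). ∠NRT = 46.6°, so RT runs at 14.4° + (180° − 46.6°) = 147.8° from the x-axis; with |RT| = 19.7, T = R + 19.7·(cos 147.8°, sin 147.8°) = (12.19, 17.91). So T.y = 17.91.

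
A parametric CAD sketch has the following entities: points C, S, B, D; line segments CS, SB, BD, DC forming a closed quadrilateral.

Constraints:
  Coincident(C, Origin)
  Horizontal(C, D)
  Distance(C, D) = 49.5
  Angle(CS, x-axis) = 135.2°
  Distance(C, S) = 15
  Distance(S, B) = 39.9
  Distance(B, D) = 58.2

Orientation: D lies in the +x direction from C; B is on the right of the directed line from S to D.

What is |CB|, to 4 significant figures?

28.28

Checks: |SB| = 39.90 ✓; |BD| = 58.20 ✓.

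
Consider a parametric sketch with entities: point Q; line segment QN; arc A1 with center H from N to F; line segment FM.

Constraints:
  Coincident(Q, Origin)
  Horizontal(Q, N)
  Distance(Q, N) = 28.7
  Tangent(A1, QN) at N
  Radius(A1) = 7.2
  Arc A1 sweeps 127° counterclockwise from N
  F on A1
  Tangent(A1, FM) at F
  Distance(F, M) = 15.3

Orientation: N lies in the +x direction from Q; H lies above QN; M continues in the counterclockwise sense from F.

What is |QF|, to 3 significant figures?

36.3

Q is at the origin; QN is horizontal with |QN| = 28.7 and N on the +x side, so N = (28.7, 0.00). A1 meets QN tangentially, so HN is at right angles to QN, so H = N + (0, 7.2) = (28.7, 7.20). On A1, N sits at bearing -90° from H; a 127° counterclockwise sweep puts F at bearing 37°, so F = H + 7.2·(cos 37°, sin 37°) = (34.5, 11.5). Then |QF| = |F − Q| = 36.3.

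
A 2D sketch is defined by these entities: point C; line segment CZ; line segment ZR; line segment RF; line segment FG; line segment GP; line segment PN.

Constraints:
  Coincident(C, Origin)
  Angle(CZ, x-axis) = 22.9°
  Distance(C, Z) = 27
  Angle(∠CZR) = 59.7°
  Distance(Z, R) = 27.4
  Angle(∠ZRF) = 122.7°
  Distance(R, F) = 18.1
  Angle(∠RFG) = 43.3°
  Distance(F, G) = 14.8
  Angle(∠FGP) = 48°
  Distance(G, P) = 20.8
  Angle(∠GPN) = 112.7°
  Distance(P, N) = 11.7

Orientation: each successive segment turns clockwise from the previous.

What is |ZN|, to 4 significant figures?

50.26

∠FGP = 48.0° gives GP at -63.40° from the x-axis; with |GP| = 20.8, P = (19.69, -29.22). ∠GPN = 112.7° gives PN at -130.7° from the x-axis; with |PN| = 11.7, N = (12.06, -38.09). Then |ZN| = |N − Z| = 50.26.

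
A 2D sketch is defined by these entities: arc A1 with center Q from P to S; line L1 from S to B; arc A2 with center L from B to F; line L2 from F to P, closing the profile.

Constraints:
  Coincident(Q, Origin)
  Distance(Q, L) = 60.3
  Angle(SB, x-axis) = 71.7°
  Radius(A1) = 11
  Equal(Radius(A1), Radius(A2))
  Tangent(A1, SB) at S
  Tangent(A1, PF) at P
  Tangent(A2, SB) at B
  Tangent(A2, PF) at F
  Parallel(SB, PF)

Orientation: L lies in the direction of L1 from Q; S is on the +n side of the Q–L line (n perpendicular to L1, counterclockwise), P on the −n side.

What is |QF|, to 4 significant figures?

61.30

The slot axis is L1's direction at 71.7°, so u = (cos 71.7°, sin 71.7°) = (0.3140, 0.9494) and n = (−sin 71.7°, cos 71.7°) = (-0.9494, 0.3140). Q is at the origin and L lies 60.3 along u from Q, so L = 60.3·u = (18.93, 57.25). Tangency of A1 to both parallel lines with radius 11.0 puts S and P at Q ± 11.0·n: S = (-10.44, 3.454), P = (10.44, -3.454). Equal radii place B and F the same way about L: B = L + 11.0·n = (8.490, 60.70), F = L − 11.0·n = (29.38, 53.80). Then |QF| = |F − Q| = 61.30.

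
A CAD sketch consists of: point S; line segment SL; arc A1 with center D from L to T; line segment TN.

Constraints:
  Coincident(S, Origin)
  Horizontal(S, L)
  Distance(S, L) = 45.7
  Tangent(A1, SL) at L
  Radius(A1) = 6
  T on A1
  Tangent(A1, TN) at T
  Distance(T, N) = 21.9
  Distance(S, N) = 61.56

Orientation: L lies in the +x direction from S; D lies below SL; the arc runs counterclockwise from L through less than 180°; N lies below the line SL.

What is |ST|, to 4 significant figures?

42.37

S is at the origin; SL is horizontal with |SL| = 45.7 and L on the +x side, so L = (45.70, 0.000). Tangency of A1 to SL means the radius DL is perpendicular to SL, so D = L + (0, -6) = (45.70, -6.000). Since DT ⟂ TN (tangency), |DN| = √(6.0² + 21.9²) = 22.71 regardless of where T sits on A1. So N lies on both circle(S, 61.56) and circle(D, 22.71); the below-SL intersection is N = (55.59, -26.44). T is the foot of the tangent from N: T = (41.18, -9.948).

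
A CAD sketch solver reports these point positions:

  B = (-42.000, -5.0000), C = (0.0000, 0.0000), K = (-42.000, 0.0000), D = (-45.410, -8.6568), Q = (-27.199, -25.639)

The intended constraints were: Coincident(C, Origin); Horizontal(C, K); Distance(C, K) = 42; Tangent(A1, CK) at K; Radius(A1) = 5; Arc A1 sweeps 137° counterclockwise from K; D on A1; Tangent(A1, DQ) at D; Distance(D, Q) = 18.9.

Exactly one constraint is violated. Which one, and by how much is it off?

Distance(D, Q) = 18.9 — off by 6.00.

C = (0.00, 0.00) ✓; C.y = 0.00, K.y = 0.00 ✓; |CK| = 42.00 ✓; ∠(BK, KC) = 90.00° ✓; |BK| = 5.000 ✓; bearing(B→D) − bearing(B→K) = 137.0° ✓; |BD| = 5.000 ✓; ∠(BD, DQ) = 90.00° ✓; |DQ| = 24.90 ✗.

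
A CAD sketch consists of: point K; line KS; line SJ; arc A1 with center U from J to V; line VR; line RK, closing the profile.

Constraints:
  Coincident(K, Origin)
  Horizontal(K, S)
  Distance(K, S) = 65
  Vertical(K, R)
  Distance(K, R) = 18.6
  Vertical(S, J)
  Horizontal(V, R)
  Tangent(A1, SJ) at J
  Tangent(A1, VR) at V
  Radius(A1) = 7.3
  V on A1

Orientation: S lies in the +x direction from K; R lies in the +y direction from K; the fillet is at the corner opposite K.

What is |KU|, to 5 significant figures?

58.796

K is at the origin; K and S share the same y with |KS| = 65.0 and S on the +x side, so S = (65.000, 0.0000). KR is vertical with |KR| = 18.6 and R on the +y side, so R = (0.0000, 18.600). The virtual corner opposite K is at (65.000, 18.600). Tangency of A1 to SJ means the radius UJ is perpendicular to SJ and since A1 is tangent to VR there, UV ⟂ VR, with radius 7.3, so the center U sits 7.3 in from both sides at U = (57.700, 11.300). Then |KU| = |U − K| = 58.796.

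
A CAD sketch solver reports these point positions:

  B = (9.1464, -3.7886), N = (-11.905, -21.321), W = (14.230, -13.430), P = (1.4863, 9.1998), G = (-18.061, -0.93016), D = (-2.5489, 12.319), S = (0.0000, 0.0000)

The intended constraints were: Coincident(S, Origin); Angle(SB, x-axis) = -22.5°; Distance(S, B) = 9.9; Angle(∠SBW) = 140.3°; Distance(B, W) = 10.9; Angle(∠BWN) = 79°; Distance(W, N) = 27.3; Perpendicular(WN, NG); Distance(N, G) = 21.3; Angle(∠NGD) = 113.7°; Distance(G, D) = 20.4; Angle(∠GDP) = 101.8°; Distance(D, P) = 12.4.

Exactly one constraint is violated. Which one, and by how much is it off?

Distance(D, P) = 12.4 — off by 7.30.

S = (0.00, 0.00) ✓; SB at -22.50° ✓; |SB| = 9.900 ✓; ∠SBW = 140.3° ✓; |BW| = 10.90 ✓; ∠BWN = 79.00° ✓; |WN| = 27.30 ✓; ∠(WN, NG) = 90.00° ✓; |NG| = 21.30 ✓; ∠NGD = 113.7° ✓; |GD| = 20.40 ✓; ∠GDP = 101.8° ✓; |DP| = 5.100 ✗.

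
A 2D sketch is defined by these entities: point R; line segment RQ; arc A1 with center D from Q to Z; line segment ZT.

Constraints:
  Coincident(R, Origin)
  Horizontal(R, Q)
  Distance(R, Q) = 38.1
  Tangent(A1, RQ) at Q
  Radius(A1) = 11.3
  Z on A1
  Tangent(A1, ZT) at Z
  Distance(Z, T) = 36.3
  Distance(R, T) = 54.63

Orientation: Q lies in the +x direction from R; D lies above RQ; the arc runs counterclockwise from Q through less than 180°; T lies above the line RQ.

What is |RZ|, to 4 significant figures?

50.61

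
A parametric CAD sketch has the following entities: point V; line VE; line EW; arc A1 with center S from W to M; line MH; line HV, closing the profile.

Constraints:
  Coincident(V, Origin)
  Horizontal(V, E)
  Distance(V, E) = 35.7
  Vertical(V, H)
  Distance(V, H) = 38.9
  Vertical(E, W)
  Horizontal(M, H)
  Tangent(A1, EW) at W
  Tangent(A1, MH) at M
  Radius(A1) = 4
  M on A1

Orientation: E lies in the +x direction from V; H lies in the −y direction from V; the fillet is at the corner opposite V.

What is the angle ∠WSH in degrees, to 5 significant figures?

172.81°

V is at the origin; VE is horizontal with |VE| = 35.7 and E on the +x side, so E = (35.700, 0.0000). VH is vertical with |VH| = 38.9 and H on the −y side, so H = (0.0000, -38.900). The virtual corner opposite V is at (35.700, -38.900). Since A1 is tangent to EW there, SW ⟂ EW and tangency of A1 to MH means the radius SM is perpendicular to MH, with radius 4.0, so the center S sits 4.0 in from both sides at S = (31.700, -34.900). That places the tangent points at W = (35.700, -34.900) on EW and M = (31.700, -38.900) on MH. Then cos ∠WSH = SW·SH / (|SW||SH|), giving 172.81°.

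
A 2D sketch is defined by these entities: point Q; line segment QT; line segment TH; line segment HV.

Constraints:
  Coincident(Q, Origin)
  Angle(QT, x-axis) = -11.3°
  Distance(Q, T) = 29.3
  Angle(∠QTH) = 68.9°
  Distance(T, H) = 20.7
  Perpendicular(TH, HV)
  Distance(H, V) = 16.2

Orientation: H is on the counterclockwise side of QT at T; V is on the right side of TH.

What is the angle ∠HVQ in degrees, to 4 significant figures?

13.13°

Q is at the origin; QT runs at -11.3° with length 29.3, so T = 29.3·(cos -11.3°, sin -11.3°) = (28.73, -5.741). ∠QTH = 68.9°, so TH runs at -11.3° + (180° − 68.9°) = 99.80° from the x-axis; with |TH| = 20.7, H = T + 20.7·(cos 99.80°, sin 99.80°) = (25.21, 14.66). The perpendicularity gives HV at right angles to TH; with |HV| = 16.2 on the right of TH, V = H + 16.2·(0.9854, 0.1702) = (41.17, 17.41). Then cos ∠HVQ = VH·VQ / (|VH||VQ|), giving 13.13°.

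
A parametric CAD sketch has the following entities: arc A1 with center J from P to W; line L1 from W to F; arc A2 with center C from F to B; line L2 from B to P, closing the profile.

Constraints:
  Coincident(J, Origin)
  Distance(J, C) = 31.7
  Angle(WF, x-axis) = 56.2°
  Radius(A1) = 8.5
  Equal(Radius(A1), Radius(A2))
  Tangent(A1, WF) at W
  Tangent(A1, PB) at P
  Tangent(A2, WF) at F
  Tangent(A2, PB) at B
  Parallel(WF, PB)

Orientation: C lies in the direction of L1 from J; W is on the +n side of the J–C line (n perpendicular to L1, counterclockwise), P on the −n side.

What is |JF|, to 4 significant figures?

32.82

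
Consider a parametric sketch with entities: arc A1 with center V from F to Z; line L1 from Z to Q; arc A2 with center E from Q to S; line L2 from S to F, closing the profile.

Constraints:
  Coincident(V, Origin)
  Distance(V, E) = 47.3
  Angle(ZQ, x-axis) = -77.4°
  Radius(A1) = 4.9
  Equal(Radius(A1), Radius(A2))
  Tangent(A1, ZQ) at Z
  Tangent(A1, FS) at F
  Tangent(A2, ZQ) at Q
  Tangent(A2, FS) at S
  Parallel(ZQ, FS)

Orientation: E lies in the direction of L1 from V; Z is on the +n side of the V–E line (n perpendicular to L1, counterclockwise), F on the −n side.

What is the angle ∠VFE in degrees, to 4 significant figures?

84.09°

The slot axis is L1's direction at -77.4°, so u = (cos -77.4°, sin -77.4°) = (0.2181, -0.9759) and n = (−sin -77.4°, cos -77.4°) = (0.9759, 0.2181). V is at the origin and E lies 47.3 along u from V, so E = 47.3·u = (10.32, -46.16). Tangency of A1 to both parallel lines with radius 4.9 puts Z and F at V ± 4.9·n: Z = (4.782, 1.069), F = (-4.782, -1.069). Then cos ∠VFE = FV·FE / (|FV||FE|), giving 84.09°.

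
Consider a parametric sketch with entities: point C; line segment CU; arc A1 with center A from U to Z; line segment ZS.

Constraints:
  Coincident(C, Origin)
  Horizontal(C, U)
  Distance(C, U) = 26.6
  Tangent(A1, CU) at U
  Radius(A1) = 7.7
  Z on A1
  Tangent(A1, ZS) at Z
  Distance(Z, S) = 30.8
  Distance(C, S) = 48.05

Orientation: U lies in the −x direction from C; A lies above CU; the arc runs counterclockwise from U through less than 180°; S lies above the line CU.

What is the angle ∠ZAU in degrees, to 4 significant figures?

105.6°

Checks: |AZ| = 7.700 ✓; ∠(AZ, ZS) = 90.00° ✓; |ZS| = 30.80 ✓; |CS| = 48.05 ✓.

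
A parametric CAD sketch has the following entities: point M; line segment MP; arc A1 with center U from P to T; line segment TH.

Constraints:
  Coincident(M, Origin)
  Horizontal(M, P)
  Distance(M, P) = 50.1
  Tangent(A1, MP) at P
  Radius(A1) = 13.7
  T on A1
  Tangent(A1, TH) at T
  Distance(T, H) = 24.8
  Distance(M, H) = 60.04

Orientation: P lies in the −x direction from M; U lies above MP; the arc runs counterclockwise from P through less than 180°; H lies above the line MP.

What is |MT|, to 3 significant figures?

40.8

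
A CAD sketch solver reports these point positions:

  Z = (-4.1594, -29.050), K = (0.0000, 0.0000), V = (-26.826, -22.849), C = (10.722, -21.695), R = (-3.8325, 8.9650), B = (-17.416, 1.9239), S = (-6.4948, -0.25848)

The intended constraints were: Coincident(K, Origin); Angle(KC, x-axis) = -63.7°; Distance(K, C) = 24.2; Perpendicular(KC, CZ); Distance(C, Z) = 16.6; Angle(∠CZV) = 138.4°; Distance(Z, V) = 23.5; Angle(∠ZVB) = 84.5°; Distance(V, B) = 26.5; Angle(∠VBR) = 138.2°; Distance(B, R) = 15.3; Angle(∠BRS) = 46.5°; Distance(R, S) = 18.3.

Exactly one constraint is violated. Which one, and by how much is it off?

Distance(R, S) = 18.3 — off by 8.70.

K = (0.00, 0.00) ✓; KC at -63.70° ✓; |KC| = 24.20 ✓; ∠(KC, CZ) = 90.00° ✓; |CZ| = 16.60 ✓; ∠CZV = 138.4° ✓; |ZV| = 23.50 ✓; ∠ZVB = 84.50° ✓; |VB| = 26.50 ✓; ∠VBR = 138.2° ✓; |BR| = 15.30 ✓; ∠BRS = 46.50° ✓; |RS| = 9.600 ✗.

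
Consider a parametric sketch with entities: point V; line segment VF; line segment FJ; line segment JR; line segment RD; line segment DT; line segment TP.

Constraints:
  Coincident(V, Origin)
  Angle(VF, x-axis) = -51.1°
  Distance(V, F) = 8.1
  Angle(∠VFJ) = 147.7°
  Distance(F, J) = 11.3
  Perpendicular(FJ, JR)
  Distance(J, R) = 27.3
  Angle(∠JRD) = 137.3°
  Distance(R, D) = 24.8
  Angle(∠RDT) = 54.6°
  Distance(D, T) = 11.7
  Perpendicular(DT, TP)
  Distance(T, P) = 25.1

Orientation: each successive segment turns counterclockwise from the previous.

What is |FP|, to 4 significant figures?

33.34

V is at the origin; VF runs at -51.1° with length 8.1, so F = (5.087, -6.304). ∠VFJ = 147.7° gives FJ at -18.80° from the x-axis; with |FJ| = 11.3, J = (15.78, -9.945). FJ is perpendicular to JR, so JR runs at 71.20°; with |JR| = 27.3, R = (24.58, 15.90). ∠JRD = 137.3° gives RD at 113.9° from the x-axis; with |RD| = 24.8, D = (14.53, 38.57). ∠RDT = 54.6° gives DT at -120.7° from the x-axis; with |DT| = 11.7, T = (8.561, 28.51). DT ⟂ TP, so TP runs at -30.70°; with |TP| = 25.1, P = (30.14, 15.70). Then |FP| = |P − F| = 33.34.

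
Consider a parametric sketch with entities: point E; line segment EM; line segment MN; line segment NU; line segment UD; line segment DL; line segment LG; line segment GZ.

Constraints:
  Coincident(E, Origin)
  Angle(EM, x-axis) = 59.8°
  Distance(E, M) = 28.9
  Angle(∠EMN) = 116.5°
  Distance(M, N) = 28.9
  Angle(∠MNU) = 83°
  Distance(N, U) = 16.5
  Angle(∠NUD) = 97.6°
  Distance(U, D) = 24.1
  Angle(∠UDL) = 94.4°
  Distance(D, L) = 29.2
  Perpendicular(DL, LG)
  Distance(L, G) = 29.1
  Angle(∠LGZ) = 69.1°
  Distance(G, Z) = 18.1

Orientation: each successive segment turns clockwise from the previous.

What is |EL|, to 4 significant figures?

40.51

E is at the origin; EM runs at 59.8° with length 28.9, so M = (14.54, 24.98). ∠EMN = 116.5° gives MN at -3.700° from the x-axis; with |MN| = 28.9, N = (43.38, 23.11). ∠MNU = 83.0° gives NU at -100.7° from the x-axis; with |NU| = 16.5, U = (40.31, 6.899). ∠NUD = 97.6° gives UD at 176.9° from the x-axis; with |UD| = 24.1, D = (16.25, 8.203). ∠UDL = 94.4° gives DL at 91.30° from the x-axis; with |DL| = 29.2, L = (15.59, 37.40). Then |EL| = |L − E| = 40.51.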